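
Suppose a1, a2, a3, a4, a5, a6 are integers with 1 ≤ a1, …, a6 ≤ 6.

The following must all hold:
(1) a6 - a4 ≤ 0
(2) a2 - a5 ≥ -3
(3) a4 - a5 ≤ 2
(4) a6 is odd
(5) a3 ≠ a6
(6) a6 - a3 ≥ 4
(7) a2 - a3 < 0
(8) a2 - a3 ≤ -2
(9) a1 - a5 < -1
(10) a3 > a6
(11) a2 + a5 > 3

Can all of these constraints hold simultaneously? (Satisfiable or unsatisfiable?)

Unsatisfiable

Constraints 1, 2, 3, 6, and 8 give a2 − a5 ≥ -3, a5 − a4 ≥ -2, a4 − a6 ≥ 0, a6 − a3 ≥ 4, a3 − a2 ≥ 2.
Adding all 5 inequalities: the left sides telescope to 0, and the right sides sum to (-3) + (-2) + 0 + 4 + 2 = 1. So 0 ≥ 1, which is false.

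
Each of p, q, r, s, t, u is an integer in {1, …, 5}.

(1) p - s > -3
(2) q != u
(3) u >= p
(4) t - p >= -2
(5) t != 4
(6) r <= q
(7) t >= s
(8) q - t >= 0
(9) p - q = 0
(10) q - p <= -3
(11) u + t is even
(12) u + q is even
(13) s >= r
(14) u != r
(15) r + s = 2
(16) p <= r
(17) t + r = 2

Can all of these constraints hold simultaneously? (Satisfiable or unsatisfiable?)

Constraints 4, 8, and 10 give p − q ≥ 3, q − t ≥ 0, t − p ≥ -2.
Adding all 3 inequalities: the left sides telescope to 0, and the right sides sum to 3 + 0 + (-2) = 1. So 0 ≥ 1, which is false.

Unsatisfiable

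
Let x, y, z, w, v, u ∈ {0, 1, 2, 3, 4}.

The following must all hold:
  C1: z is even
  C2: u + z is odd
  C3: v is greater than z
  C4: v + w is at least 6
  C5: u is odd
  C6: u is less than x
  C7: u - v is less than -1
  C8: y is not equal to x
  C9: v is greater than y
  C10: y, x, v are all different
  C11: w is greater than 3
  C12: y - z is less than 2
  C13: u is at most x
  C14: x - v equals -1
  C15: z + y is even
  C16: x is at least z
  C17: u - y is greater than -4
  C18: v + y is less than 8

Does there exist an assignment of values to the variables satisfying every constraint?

Satisfiable

One satisfying assignment is x = 3, y = 2, z = 2, w = 4, v = 4, u = 1.
For the less obvious constraints — constraint 4: v + w = 8; constraint 7: u - v = -3 — and the others hold by inspection.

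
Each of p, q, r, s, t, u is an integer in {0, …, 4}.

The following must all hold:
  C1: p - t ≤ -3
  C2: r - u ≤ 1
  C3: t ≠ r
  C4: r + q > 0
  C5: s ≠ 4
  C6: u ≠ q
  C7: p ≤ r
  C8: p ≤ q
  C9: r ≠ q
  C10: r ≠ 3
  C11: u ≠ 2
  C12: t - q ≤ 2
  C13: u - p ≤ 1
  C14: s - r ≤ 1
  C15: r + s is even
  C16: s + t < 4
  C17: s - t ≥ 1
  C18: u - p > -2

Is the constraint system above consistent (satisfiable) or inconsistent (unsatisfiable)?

Constraints 1, 2, 13, 14, and 17 give t − p ≥ 3, p − u ≥ -1, u − r ≥ -1, r − s ≥ -1, s − t ≥ 1.
Adding all 5 inequalities: the left sides telescope to 0, and the right sides sum to 3 + (-1) + (-1) + (-1) + 1 = 1. So 0 ≥ 1, which is false.

Unsatisfiable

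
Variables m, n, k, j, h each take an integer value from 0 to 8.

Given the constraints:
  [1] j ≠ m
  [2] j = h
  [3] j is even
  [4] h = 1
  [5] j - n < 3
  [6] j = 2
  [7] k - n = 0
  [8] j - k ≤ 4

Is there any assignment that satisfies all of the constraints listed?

Unsatisfiable

Constraint 6 fixes j = 2 and constraint 4 fixes h = 1, but constraint 2 requires j = h. Since 2 ≠ 1, contradiction.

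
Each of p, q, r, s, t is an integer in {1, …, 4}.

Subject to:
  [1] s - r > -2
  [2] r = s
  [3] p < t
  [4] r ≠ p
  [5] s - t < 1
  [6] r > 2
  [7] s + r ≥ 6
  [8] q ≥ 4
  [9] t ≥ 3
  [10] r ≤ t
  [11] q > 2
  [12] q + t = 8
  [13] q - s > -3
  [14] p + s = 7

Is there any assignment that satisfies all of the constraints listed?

Take p = 3, q = 4, r = 4, s = 4, t = 4. Then constraint 1: s - r = 0; constraint 5: s - t = 0; constraint 7: s + r = 8, and every other listed constraint is also met.

Satisfiable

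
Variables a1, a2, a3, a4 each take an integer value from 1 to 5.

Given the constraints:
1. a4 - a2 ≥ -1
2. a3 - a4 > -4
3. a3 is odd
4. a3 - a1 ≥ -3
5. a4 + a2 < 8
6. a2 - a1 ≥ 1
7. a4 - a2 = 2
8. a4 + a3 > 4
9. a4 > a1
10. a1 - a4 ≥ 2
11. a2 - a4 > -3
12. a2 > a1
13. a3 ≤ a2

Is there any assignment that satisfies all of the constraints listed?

Unsatisfiable

Constraints 1, 6, and 10 give a2 − a1 ≥ 1, a1 − a4 ≥ 2, a4 − a2 ≥ -1.
Adding all 3 inequalities: the left sides telescope to 0, and the right sides sum to 1 + 2 + (-1) = 2. So 0 ≥ 2, which is false.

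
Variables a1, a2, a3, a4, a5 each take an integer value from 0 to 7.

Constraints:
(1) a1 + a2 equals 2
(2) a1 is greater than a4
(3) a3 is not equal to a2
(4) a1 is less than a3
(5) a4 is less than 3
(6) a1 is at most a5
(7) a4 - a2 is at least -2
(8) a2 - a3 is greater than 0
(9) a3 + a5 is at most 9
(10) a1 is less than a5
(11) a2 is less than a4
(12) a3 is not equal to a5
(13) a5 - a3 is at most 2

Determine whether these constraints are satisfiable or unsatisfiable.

Constraints 2, 4, 8, and 11 give a1 < a3, a3 < a2, a2 < a4, a4 < a1. Chaining: a1 < a3 < a2 < a4 < a1, which forces a1 < a1 — impossible.

Unsatisfiable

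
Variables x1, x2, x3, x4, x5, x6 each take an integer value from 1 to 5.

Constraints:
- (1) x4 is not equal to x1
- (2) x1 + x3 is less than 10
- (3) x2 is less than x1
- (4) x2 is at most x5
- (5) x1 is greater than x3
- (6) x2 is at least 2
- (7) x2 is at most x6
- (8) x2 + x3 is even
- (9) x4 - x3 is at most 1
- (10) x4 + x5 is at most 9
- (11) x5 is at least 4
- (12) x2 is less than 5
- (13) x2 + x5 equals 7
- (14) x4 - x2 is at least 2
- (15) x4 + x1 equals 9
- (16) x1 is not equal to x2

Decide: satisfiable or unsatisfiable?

One satisfying assignment is x1 = 5, x2 = 2, x3 = 4, x4 = 4, x5 = 5, x6 = 5.
For the less obvious constraints — constraint 2: x1 + x3 = 9; constraint 9: x4 - x3 = 0; constraint 10: x4 + x5 = 9 — and the others hold by inspection.

Satisfiable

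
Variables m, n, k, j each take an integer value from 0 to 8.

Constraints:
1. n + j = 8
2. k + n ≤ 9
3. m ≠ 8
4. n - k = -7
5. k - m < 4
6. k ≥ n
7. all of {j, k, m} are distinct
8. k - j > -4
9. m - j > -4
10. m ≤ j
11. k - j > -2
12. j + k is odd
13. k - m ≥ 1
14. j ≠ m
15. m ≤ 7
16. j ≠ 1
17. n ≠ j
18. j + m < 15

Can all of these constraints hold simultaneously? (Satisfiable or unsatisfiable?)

Satisfiable

Setting (m, n, k, j) = (5, 0, 7, 8) satisfies everything: constraint 1: n + j = 8; constraint 2: k + n = 7, and the others follow.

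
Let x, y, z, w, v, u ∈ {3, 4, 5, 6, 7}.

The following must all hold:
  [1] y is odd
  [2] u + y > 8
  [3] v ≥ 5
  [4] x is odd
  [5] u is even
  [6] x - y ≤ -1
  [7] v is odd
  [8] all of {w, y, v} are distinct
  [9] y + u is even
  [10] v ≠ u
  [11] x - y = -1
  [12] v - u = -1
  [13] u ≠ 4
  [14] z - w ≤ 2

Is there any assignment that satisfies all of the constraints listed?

Unsatisfiable

Constraint 1 makes y odd and constraint 5 makes u even, so y + u must be odd. Constraint 9 says y + u is even — contradiction.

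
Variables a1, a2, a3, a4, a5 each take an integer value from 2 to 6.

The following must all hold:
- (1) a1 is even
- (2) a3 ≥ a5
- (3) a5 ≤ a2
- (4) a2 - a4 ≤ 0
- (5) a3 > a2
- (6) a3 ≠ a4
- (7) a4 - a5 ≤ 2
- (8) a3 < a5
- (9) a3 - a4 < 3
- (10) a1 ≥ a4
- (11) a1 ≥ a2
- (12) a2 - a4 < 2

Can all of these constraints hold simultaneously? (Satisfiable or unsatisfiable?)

Unsatisfiable

Constraints 3, 5, and 8 give a3 < a5, a5 ≤ a2, a2 < a3. Chaining: a3 < a5 ≤ a2 < a3, which forces a3 < a3 — impossible.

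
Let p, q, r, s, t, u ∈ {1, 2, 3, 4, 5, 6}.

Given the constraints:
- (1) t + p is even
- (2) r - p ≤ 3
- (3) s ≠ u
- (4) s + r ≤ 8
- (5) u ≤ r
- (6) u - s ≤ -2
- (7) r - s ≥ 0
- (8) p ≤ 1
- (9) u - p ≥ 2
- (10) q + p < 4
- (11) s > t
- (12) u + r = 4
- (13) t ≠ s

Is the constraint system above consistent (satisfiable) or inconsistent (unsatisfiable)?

Constraints 2, 6, 7, and 9 give p − r ≥ -3, r − s ≥ 0, s − u ≥ 2, u − p ≥ 2.
Adding all 4 inequalities: the left sides telescope to 0, and the right sides sum to (-3) + 0 + 2 + 2 = 1. So 0 ≥ 1, which is false.

Unsatisfiable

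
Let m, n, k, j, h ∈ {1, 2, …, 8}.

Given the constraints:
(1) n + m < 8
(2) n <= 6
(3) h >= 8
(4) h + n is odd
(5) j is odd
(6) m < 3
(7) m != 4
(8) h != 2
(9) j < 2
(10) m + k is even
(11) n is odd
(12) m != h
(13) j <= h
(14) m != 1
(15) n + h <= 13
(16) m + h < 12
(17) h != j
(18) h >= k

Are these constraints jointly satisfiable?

Try m = 2, n = 5, k = 8, j = 1, h = 8.
Check constraint 1: n + m = 7; constraint 15: n + h = 13; constraint 16: m + h = 10. The remaining constraints are straightforward to verify.

Satisfiable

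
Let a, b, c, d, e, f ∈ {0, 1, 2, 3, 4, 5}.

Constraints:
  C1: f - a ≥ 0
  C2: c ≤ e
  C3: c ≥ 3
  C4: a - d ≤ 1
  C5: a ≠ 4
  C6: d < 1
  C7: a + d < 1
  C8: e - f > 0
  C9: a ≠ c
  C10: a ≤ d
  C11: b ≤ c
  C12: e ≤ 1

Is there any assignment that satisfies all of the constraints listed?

Unsatisfiable

From constraint 3: c ≥ 3. From constraints 2 and 12: c ≤ e and e ≤ 1, so c ≤ 1. But 1 < 3, so no value of c works.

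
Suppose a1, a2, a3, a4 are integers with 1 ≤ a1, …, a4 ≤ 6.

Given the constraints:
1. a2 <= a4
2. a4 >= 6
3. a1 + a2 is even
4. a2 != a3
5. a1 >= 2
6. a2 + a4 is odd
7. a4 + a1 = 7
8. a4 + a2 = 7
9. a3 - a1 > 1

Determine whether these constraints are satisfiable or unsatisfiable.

From constraint 2: a4 ≥ 6. From constraint 5: a1 ≥ 2. Hence a4 + a1 ≥ 8. But constraint 7 requires a4 + a1 = 7, and 7 < 8. Contradiction.

Unsatisfiable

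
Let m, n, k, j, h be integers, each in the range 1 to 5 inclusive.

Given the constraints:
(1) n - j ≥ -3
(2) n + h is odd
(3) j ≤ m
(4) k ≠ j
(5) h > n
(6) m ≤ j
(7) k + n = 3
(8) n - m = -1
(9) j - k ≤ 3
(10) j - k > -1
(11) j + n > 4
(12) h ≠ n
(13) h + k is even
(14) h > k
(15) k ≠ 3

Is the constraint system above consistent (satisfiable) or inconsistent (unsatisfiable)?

Take m = 3, n = 2, k = 1, j = 3, h = 3. Then constraint 1: n - j = -1; constraint 7: k + n = 3, and every other listed constraint is also met.

Satisfiable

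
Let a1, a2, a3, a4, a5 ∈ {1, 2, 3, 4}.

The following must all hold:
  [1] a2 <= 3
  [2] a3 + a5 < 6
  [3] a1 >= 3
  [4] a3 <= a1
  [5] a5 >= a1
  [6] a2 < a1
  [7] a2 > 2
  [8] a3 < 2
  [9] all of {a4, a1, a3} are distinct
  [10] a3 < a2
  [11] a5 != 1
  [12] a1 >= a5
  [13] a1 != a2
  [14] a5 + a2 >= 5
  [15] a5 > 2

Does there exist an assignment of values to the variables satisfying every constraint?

Satisfiable

One satisfying assignment is a1 = 4, a2 = 3, a3 = 1, a4 = 3, a5 = 4.
For the less obvious constraints — constraint 2: a3 + a5 = 5; constraint 14: a5 + a2 = 7 — and the others hold by inspection.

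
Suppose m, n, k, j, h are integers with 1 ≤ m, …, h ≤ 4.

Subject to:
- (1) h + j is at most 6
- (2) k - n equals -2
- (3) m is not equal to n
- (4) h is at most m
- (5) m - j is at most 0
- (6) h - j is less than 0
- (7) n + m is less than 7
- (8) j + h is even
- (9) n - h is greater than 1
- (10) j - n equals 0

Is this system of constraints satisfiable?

One satisfying assignment is m = 1, n = 3, k = 1, j = 3, h = 1.
For the less obvious constraints — constraint 1: h + j = 4; constraint 2: k - n = -2; constraint 5: m - j = -2 — and the others hold by inspection.

Satisfiable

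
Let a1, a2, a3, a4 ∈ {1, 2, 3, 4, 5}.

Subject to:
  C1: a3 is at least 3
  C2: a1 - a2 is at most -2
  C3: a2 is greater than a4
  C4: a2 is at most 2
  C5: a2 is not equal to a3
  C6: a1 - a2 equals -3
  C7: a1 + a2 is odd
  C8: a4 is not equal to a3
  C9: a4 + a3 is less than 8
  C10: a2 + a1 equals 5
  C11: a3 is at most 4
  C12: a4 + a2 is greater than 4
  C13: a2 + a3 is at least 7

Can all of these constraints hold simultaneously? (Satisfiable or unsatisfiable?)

From constraint 4: a2 ≤ 2. From constraint 11: a3 ≤ 4. Hence a2 + a3 ≤ 6. But constraint 13 requires a2 + a3 ≥ 7, and 7 > 6. Contradiction.

Unsatisfiable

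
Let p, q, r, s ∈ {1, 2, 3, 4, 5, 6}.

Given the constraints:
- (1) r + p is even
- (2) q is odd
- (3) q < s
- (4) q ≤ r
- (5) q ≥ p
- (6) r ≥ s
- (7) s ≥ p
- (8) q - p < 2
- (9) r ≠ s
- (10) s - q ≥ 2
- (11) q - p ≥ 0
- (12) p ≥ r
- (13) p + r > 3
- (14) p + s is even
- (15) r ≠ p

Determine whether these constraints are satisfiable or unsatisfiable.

Constraints 3, 6, 11, and 12 give p ≤ q, q < s, s ≤ r, r ≤ p. Chaining: p ≤ q < s ≤ r ≤ p, which forces p < p — impossible.

Unsatisfiable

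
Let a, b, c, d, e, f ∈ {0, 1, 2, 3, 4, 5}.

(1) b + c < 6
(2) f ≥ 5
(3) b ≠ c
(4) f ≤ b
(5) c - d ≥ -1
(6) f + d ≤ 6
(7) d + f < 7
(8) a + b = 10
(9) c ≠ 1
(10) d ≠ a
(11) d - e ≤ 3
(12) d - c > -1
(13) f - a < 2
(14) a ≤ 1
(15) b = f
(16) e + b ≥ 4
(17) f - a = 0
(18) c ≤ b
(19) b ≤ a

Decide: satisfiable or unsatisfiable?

Unsatisfiable

From constraints 2 and 4: b ≥ f and f ≥ 5, so b ≥ 5. From constraints 14 and 19: b ≤ a and a ≤ 1, so b ≤ 1. But 1 < 5, so no value of b works.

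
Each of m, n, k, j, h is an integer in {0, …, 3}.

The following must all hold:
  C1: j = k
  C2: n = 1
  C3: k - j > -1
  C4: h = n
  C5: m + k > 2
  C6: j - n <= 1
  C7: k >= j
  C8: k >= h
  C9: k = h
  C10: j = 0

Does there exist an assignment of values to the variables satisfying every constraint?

Constraint 10 fixes j = 0 and constraint 2 fixes n = 1. Constraints 1, 4, and 9 give j = k = h = n, so j = n. But 0 ≠ 1 — contradiction.

Unsatisfiable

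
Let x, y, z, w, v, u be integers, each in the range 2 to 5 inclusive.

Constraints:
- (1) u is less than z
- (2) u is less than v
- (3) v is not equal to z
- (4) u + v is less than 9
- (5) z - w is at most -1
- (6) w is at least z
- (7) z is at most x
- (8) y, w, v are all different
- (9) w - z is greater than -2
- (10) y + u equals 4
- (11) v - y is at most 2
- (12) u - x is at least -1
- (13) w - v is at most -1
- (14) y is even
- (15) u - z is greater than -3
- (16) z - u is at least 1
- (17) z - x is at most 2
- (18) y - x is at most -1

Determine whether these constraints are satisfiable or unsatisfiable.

Unsatisfiable

Constraints 5, 11, 12, 13, 16, and 18 give x − y ≥ 1, y − v ≥ -2, v − w ≥ 1, w − z ≥ 1, z − u ≥ 1, u − x ≥ -1.
Adding all 6 inequalities: the left sides telescope to 0, and the right sides sum to 1 + (-2) + 1 + 1 + 1 + (-1) = 1. So 0 ≥ 1, which is false.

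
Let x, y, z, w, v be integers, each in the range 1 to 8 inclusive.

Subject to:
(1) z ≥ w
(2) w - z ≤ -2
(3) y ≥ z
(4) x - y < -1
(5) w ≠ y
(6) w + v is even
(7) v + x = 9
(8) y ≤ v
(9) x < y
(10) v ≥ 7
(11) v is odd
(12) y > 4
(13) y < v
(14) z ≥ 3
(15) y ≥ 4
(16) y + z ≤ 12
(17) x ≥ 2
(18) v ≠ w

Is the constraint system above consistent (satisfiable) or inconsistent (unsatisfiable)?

Satisfiable

One satisfying assignment is x = 2, y = 6, z = 5, w = 1, v = 7.
For the less obvious constraints — constraint 2: w - z = -4; constraint 4: x - y = -4; constraint 7: v + x = 9 — and the others hold by inspection.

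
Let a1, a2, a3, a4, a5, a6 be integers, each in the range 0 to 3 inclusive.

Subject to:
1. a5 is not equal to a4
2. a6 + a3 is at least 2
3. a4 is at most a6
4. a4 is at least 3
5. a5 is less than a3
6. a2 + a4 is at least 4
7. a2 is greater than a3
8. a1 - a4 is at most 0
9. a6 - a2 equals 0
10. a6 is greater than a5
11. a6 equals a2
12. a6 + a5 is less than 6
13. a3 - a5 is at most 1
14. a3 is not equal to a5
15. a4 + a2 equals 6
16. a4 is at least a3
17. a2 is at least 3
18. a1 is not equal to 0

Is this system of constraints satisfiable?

Satisfiable

Try a1 = 1, a2 = 3, a3 = 1, a4 = 3, a5 = 0, a6 = 3.
Check constraint 2: a6 + a3 = 4; constraint 6: a2 + a4 = 6. The remaining constraints are straightforward to verify.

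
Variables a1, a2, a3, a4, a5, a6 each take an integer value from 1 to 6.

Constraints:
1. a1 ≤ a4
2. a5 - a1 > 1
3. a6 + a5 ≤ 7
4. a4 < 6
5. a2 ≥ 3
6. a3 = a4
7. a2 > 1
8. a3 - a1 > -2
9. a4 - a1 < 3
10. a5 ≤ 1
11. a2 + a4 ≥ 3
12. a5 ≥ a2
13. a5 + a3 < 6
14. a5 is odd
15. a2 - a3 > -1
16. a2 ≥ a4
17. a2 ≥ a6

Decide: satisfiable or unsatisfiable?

From constraints 5 and 12: a5 ≥ a2 and a2 ≥ 3, so a5 ≥ 3. From constraint 10: a5 ≤ 1. But 1 < 3, so no value of a5 works.

Unsatisfiable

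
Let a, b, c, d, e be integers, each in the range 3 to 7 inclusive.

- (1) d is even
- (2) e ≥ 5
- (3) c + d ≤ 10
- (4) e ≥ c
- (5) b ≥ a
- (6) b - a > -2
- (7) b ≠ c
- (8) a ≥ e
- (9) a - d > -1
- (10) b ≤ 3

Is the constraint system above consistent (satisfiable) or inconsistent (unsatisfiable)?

Unsatisfiable

From constraints 2 and 8: a ≥ e and e ≥ 5, so a ≥ 5. From constraints 5 and 10: a ≤ b and b ≤ 3, so a ≤ 3. But 3 < 5, so no value of a works.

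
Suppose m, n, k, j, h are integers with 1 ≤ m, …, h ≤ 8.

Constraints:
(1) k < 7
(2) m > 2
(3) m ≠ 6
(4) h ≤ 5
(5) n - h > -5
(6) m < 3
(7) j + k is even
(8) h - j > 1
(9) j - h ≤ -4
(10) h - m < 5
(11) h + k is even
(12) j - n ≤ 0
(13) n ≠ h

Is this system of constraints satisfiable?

Unsatisfiable

From constraint 2: m ≥ 3. From constraint 6: m ≤ 2. But 2 < 3, so no value of m works.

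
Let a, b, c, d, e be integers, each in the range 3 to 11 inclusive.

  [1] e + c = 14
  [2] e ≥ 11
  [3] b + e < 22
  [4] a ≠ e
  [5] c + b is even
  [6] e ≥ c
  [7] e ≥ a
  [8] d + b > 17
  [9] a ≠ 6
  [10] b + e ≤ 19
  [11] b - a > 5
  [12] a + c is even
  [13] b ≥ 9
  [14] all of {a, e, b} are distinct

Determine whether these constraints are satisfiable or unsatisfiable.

From constraint 13: b ≥ 9. From constraint 2: e ≥ 11. Hence b + e ≥ 20. But constraint 10 requires b + e ≤ 19, and 19 < 20. Contradiction.

Unsatisfiable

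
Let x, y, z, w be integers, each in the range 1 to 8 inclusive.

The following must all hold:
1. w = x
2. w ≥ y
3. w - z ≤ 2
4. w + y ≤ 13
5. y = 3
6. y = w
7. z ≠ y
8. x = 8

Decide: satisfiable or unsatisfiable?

Unsatisfiable

Constraint 5 fixes y = 3 and constraint 8 fixes x = 8. Constraints 1 and 6 give y = w = x, so y = x. But 3 ≠ 8 — contradiction.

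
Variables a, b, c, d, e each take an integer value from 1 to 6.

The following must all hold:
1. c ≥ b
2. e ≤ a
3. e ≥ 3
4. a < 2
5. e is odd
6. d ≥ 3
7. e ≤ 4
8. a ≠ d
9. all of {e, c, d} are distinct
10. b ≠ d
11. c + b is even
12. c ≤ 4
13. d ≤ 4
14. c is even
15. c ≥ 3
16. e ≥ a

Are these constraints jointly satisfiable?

Constraints 3, 6, 7, 12, 13, and 15 confine each of e, c, d to the 2 values {3, 4}.
Constraint 9 requires all 3 of them to be distinct, but only 2 values are available — impossible by the pigeonhole principle.

Unsatisfiable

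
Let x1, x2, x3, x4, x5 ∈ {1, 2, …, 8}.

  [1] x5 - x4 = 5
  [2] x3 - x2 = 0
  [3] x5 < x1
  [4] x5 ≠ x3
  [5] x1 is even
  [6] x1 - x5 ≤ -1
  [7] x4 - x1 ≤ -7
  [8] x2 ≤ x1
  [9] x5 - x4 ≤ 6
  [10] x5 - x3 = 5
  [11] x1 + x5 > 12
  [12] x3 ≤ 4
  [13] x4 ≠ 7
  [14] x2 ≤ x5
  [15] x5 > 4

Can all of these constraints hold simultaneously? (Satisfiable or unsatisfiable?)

Unsatisfiable

Constraints 6, 7, and 9 give x4 − x5 ≥ -6, x5 − x1 ≥ 1, x1 − x4 ≥ 7.
Adding all 3 inequalities: the left sides telescope to 0, and the right sides sum to (-6) + 1 + 7 = 2. So 0 ≥ 2, which is false.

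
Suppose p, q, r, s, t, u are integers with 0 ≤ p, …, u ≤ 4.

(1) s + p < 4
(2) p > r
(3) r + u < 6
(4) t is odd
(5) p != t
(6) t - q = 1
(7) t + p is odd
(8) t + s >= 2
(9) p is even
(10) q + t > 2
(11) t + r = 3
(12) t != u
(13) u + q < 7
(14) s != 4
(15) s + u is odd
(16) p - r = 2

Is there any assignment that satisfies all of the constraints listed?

Satisfiable

The assignment p = 2, q = 2, r = 0, s = 1, t = 3, u = 4 works:
  constraint 1 holds since s + p = 3.
  constraint 3 holds since r + u = 4.
  constraint 6 holds since t - q = 1.
The rest check out directly.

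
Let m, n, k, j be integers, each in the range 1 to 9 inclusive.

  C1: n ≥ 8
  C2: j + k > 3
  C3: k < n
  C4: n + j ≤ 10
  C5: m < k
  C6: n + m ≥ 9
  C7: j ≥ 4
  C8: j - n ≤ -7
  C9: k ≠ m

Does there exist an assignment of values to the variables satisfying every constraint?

Unsatisfiable

From constraint 1: n ≥ 8. From constraint 7: j ≥ 4. Hence n + j ≥ 12. But constraint 4 requires n + j ≤ 10, and 10 < 12. Contradiction.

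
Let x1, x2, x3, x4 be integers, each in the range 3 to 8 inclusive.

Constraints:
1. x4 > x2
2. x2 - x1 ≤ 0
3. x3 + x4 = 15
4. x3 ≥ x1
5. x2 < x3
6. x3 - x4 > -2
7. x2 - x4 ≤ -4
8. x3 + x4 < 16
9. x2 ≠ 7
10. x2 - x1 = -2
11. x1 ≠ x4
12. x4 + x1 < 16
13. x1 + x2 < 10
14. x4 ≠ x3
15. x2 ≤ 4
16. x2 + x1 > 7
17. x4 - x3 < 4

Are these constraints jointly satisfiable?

Satisfiable

Take x1 = 5, x2 = 3, x3 = 7, x4 = 8. Then constraint 2: x2 - x1 = -2; constraint 3: x3 + x4 = 15; constraint 6: x3 - x4 = -1, and every other listed constraint is also met.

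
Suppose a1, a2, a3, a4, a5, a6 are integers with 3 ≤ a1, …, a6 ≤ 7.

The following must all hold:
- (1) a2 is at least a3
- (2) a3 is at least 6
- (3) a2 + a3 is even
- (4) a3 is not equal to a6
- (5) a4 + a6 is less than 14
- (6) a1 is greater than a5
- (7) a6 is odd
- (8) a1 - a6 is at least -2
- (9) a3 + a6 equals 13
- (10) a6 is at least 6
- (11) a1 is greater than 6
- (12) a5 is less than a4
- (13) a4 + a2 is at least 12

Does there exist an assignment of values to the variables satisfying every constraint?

Satisfiable

The assignment a1 = 7, a2 = 6, a3 = 6, a4 = 6, a5 = 4, a6 = 7 works:
  constraint 5 holds since a4 + a6 = 13.
  constraint 8 holds since a1 - a6 = 0.
The rest check out directly.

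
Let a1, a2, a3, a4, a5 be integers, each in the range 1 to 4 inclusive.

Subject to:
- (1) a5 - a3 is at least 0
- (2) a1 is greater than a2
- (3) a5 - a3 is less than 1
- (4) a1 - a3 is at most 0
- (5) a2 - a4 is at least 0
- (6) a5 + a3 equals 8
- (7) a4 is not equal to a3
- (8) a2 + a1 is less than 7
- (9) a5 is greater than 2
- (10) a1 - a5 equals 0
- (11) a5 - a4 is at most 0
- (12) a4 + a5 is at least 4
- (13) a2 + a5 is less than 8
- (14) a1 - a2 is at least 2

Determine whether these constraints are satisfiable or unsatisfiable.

Constraints 1, 4, 5, 11, and 14 give a3 − a1 ≥ 0, a1 − a2 ≥ 2, a2 − a4 ≥ 0, a4 − a5 ≥ 0, a5 − a3 ≥ 0.
Adding all 5 inequalities: the left sides telescope to 0, and the right sides sum to 0 + 2 + 0 + 0 + 0 = 2. So 0 ≥ 2, which is false.

Unsatisfiable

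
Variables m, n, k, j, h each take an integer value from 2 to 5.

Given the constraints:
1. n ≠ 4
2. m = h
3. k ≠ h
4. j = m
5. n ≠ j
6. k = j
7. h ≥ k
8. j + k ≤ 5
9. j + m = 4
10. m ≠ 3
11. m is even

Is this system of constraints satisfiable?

Unsatisfiable

From constraints 2, 4, and 6, k = j = m = h, so k = h. But constraint 3 says k ≠ h. Contradiction.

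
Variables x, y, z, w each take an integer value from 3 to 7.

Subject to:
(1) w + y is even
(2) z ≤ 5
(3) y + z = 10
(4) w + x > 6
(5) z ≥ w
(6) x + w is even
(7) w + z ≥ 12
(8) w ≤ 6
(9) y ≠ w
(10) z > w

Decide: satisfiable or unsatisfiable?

From constraint 8: w ≤ 6. From constraint 2: z ≤ 5. Hence w + z ≤ 11. But constraint 7 requires w + z ≥ 12, and 12 > 11. Contradiction.

Unsatisfiable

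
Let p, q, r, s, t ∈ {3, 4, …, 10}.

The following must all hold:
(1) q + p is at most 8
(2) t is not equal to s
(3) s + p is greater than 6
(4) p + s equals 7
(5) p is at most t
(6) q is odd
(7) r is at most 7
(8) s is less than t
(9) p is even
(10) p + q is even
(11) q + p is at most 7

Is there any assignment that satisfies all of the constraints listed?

Unsatisfiable

Constraint 9 makes p even and constraint 6 makes q odd, so p + q must be odd. Constraint 10 says p + q is even — contradiction.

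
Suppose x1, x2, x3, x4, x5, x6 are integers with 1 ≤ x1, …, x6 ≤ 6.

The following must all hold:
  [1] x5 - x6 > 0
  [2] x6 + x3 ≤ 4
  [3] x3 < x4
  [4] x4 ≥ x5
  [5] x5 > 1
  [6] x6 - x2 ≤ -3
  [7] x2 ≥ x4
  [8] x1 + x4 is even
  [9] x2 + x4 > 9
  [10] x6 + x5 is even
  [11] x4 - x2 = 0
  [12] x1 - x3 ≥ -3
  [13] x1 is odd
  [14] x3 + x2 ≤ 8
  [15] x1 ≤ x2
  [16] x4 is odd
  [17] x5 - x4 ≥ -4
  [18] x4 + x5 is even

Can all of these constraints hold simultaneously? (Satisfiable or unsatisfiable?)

One satisfying assignment is x1 = 1, x2 = 5, x3 = 2, x4 = 5, x5 = 3, x6 = 1.
For the less obvious constraints — constraint 1: x5 - x6 = 2; constraint 2: x6 + x3 = 3; constraint 6: x6 - x2 = -4 — and the others hold by inspection.

Satisfiable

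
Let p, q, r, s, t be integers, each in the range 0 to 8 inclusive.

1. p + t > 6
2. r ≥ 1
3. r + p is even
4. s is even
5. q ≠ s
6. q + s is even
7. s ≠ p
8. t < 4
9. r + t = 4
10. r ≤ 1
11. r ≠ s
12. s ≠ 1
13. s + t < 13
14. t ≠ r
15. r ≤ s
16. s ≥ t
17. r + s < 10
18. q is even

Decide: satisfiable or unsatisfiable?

Satisfiable

Try p = 5, q = 6, r = 1, s = 8, t = 3.
Check constraint 1: p + t = 8; constraint 9: r + t = 4. The remaining constraints are straightforward to verify.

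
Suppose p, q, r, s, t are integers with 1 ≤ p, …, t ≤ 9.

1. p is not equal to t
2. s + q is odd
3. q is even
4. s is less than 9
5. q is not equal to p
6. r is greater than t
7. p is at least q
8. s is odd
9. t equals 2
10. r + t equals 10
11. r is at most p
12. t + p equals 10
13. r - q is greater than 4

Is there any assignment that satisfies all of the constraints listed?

Take p = 8, q = 2, r = 8, s = 1, t = 2. Then constraint 10: r + t = 10; constraint 12: t + p = 10; constraint 13: r - q = 6, and every other listed constraint is also met.

Satisfiable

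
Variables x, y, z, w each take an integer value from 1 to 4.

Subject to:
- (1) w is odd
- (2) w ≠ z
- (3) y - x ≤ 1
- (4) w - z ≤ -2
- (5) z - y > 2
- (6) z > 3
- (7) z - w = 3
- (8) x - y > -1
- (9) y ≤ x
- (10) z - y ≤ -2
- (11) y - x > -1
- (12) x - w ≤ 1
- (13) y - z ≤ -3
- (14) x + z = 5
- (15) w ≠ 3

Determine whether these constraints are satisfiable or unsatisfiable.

Constraints 3, 4, 10, and 12 give z − w ≥ 2, w − x ≥ -1, x − y ≥ -1, y − z ≥ 2.
Adding all 4 inequalities: the left sides telescope to 0, and the right sides sum to 2 + (-1) + (-1) + 2 = 2. So 0 ≥ 2, which is false.

Unsatisfiable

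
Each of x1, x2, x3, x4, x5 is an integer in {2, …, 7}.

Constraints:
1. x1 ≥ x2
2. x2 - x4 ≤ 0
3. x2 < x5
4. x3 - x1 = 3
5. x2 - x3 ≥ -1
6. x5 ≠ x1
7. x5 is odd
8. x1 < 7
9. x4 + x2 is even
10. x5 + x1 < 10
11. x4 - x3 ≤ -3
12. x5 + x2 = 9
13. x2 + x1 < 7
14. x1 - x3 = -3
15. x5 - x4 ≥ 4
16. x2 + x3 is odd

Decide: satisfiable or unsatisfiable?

Unsatisfiable

Constraints 2, 5, and 11 give x3 − x4 ≥ 3, x4 − x2 ≥ 0, x2 − x3 ≥ -1.
Adding all 3 inequalities: the left sides telescope to 0, and the right sides sum to 3 + 0 + (-1) = 2. So 0 ≥ 2, which is false.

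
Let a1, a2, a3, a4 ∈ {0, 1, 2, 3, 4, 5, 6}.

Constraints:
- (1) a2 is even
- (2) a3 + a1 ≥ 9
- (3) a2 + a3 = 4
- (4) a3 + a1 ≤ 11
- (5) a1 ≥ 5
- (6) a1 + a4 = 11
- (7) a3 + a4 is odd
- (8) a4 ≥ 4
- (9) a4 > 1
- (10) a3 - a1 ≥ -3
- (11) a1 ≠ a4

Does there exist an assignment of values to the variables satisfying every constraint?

Take a1 = 6, a2 = 0, a3 = 4, a4 = 5. Then constraint 2: a3 + a1 = 10; constraint 3: a2 + a3 = 4, and every other listed constraint is also met.

Satisfiable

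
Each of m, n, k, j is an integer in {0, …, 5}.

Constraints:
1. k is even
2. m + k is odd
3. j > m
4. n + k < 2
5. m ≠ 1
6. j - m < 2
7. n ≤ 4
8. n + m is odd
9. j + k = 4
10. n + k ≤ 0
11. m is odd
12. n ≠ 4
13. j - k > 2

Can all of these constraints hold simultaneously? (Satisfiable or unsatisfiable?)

Try m = 3, n = 0, k = 0, j = 4.
Check constraint 4: n + k = 0; constraint 6: j - m = 1. The remaining constraints are straightforward to verify.

Satisfiable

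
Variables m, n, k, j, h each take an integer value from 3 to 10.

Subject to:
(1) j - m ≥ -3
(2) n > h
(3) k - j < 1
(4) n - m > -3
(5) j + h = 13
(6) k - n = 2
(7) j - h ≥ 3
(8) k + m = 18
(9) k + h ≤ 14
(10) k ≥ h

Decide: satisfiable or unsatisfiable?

Take m = 9, n = 7, k = 9, j = 9, h = 4. Then constraint 1: j - m = 0; constraint 3: k - j = 0; constraint 4: n - m = -2, and every other listed constraint is also met.

Satisfiable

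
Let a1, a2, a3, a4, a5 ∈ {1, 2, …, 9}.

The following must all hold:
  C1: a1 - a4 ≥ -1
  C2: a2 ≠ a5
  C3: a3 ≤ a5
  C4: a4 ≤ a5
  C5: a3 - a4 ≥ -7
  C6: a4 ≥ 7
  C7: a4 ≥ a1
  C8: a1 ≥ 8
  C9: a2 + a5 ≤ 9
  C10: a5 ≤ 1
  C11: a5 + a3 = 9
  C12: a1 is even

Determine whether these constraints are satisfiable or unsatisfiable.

From constraints 7 and 8: a4 ≥ a1 and a1 ≥ 8, so a4 ≥ 8. From constraints 4 and 10: a4 ≤ a5 and a5 ≤ 1, so a4 ≤ 1. But 1 < 8, so no value of a4 works.

Unsatisfiable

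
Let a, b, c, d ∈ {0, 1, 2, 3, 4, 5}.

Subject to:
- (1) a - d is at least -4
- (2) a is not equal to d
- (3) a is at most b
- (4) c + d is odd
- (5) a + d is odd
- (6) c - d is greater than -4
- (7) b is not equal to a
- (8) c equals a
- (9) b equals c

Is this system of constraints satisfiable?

From constraints 8 and 9, b = c = a, so b = a. But constraint 7 says b ≠ a. Contradiction.

Unsatisfiable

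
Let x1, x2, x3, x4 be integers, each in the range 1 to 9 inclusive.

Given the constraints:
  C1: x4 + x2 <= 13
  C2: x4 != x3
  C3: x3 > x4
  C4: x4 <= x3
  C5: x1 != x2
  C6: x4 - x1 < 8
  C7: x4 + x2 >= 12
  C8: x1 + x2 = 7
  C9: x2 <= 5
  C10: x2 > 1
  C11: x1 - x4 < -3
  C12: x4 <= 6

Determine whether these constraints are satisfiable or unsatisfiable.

From constraint 12: x4 ≤ 6. From constraint 9: x2 ≤ 5. Hence x4 + x2 ≤ 11. But constraint 7 requires x4 + x2 ≥ 12, and 12 > 11. Contradiction.

Unsatisfiable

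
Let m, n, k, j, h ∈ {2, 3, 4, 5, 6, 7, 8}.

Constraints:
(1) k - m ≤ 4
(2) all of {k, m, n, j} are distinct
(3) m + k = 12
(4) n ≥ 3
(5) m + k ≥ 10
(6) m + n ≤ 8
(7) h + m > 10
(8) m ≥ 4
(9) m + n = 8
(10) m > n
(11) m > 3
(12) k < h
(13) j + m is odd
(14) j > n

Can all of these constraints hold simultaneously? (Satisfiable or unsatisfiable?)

Try m = 5, n = 3, k = 7, j = 6, h = 8.
Check constraint 1: k - m = 2; constraint 3: m + k = 12. The remaining constraints are straightforward to verify.

Satisfiable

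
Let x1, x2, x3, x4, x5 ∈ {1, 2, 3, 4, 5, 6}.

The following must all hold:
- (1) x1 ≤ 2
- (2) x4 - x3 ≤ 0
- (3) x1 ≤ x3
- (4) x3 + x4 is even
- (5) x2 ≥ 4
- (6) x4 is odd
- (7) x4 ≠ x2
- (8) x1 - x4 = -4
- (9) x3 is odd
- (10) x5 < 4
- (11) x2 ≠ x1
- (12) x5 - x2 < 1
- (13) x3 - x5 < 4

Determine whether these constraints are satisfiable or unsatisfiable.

Setting (x1, x2, x3, x4, x5) = (1, 4, 5, 5, 2) satisfies everything: constraint 2: x4 - x3 = 0; constraint 8: x1 - x4 = -4; constraint 12: x5 - x2 = -2, and the others follow.

Satisfiable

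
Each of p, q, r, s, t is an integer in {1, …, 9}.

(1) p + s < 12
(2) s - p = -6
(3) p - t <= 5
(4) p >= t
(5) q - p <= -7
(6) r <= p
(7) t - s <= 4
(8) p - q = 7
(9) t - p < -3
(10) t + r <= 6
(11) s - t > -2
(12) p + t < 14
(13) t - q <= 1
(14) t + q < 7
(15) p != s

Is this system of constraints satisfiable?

Unsatisfiable

Constraints 3, 5, and 13 give t − p ≥ -5, p − q ≥ 7, q − t ≥ -1.
Adding all 3 inequalities: the left sides telescope to 0, and the right sides sum to (-5) + 7 + (-1) = 1. So 0 ≥ 1, which is false.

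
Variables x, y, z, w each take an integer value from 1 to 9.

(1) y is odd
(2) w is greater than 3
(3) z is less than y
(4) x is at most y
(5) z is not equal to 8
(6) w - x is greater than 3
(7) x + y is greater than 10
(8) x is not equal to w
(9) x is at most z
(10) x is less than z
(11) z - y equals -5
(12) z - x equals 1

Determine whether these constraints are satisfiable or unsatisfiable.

Take x = 3, y = 9, z = 4, w = 9. Then constraint 6: w - x = 6; constraint 7: x + y = 12, and every other listed constraint is also met.

Satisfiable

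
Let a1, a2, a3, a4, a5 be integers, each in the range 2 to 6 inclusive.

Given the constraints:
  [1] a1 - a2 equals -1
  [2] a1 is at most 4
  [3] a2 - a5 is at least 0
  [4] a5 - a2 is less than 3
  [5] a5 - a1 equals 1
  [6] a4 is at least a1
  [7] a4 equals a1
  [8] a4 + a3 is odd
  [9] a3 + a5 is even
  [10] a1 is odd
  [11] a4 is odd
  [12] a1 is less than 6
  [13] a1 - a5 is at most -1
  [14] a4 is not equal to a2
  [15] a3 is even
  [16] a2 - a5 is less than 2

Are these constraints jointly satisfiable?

Setting (a1, a2, a3, a4, a5) = (3, 4, 2, 3, 4) satisfies everything: constraint 1: a1 - a2 = -1; constraint 3: a2 - a5 = 0; constraint 4: a5 - a2 = 0, and the others follow.

Satisfiable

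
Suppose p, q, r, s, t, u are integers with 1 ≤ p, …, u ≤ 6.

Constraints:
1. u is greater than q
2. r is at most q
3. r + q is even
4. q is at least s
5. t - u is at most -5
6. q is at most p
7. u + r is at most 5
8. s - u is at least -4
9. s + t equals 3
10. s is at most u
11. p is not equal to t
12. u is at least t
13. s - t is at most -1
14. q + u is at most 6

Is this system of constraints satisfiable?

Unsatisfiable

Constraints 5, 8, and 13 give t − s ≥ 1, s − u ≥ -4, u − t ≥ 5.
Adding all 3 inequalities: the left sides telescope to 0, and the right sides sum to 1 + (-4) + 5 = 2. So 0 ≥ 2, which is false.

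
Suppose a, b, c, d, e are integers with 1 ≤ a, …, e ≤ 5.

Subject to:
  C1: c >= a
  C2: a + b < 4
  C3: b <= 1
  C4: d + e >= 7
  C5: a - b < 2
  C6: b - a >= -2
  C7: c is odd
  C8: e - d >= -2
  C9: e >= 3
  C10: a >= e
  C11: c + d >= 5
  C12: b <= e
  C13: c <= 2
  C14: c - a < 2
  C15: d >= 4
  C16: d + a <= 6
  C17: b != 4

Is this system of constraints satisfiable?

Unsatisfiable

From constraint 15: d ≥ 4. From constraints 9 and 10: a ≥ e ≥ 3. Hence d + a ≥ 7. But constraint 16 requires d + a ≤ 6, and 6 < 7. Contradiction.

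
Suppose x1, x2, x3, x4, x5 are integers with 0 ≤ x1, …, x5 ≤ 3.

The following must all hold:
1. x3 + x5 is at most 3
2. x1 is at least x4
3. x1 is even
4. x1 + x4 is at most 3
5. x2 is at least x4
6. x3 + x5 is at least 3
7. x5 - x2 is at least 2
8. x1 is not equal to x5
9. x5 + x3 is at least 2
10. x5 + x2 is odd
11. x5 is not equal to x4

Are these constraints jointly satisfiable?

Satisfiable

Take x1 = 0, x2 = 0, x3 = 0, x4 = 0, x5 = 3. Then constraint 1: x3 + x5 = 3; constraint 4: x1 + x4 = 0, and every other listed constraint is also met.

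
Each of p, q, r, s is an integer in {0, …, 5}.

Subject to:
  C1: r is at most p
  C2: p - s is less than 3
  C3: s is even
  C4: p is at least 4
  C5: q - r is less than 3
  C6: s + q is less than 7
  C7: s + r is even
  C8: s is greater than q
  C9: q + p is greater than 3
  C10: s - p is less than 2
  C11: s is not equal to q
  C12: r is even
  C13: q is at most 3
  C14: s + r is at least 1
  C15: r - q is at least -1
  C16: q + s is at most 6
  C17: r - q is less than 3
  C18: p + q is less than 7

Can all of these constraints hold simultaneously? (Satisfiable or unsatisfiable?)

Satisfiable

The assignment p = 5, q = 0, r = 0, s = 4 works:
  constraint 2 holds since p - s = 1.
  constraint 5 holds since q - r = 0.
The rest check out directly.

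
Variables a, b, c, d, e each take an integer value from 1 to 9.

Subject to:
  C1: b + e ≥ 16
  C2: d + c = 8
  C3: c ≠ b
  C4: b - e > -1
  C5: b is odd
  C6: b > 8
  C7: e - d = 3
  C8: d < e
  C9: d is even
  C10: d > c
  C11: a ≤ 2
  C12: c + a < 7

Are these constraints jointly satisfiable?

Satisfiable

One satisfying assignment is a = 2, b = 9, c = 2, d = 6, e = 9.
For the less obvious constraints — constraint 1: b + e = 18; constraint 2: d + c = 8 — and the others hold by inspection.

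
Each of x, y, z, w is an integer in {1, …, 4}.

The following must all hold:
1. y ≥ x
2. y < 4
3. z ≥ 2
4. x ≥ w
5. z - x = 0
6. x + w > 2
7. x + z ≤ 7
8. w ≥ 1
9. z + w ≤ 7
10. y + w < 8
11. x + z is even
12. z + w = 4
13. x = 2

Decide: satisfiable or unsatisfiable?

Setting (x, y, z, w) = (2, 3, 2, 2) satisfies everything: constraint 5: z - x = 0; constraint 6: x + w = 4; constraint 7: x + z = 4, and the others follow.

Satisfiable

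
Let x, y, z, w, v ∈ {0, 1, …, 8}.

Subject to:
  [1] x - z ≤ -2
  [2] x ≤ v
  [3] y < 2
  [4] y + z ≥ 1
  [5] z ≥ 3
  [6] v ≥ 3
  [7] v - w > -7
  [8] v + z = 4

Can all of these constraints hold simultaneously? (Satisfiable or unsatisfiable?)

From constraint 6: v ≥ 3. From constraint 5: z ≥ 3. Hence v + z ≥ 6. But constraint 8 requires v + z = 4, and 4 < 6. Contradiction.

Unsatisfiable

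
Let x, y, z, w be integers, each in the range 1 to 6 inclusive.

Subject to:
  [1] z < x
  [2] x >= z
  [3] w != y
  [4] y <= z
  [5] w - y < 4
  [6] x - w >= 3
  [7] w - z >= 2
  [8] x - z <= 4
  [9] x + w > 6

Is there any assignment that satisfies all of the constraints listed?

Unsatisfiable

Constraints 6, 7, and 8 give w − z ≥ 2, z − x ≥ -4, x − w ≥ 3.
Adding all 3 inequalities: the left sides telescope to 0, and the right sides sum to 2 + (-4) + 3 = 1. So 0 ≥ 1, which is false.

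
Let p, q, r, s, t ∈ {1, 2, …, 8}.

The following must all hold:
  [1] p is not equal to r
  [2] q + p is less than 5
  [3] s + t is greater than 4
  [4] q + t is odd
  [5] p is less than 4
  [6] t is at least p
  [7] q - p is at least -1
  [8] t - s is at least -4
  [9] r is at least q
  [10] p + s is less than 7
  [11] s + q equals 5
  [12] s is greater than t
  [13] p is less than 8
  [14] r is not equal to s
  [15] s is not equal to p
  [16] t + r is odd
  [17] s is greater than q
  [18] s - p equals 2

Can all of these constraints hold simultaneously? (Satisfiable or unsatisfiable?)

One satisfying assignment is p = 2, q = 1, r = 1, s = 4, t = 2.
For the less obvious constraints — constraint 2: q + p = 3; constraint 3: s + t = 6 — and the others hold by inspection.

Satisfiable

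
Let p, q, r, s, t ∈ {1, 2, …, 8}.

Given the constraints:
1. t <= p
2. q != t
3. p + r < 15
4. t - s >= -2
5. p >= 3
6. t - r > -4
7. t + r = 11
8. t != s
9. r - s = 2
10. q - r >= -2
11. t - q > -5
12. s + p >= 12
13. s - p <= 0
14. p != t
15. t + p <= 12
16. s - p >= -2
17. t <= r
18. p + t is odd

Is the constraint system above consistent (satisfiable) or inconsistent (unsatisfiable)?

Satisfiable

Try p = 7, q = 6, r = 7, s = 5, t = 4.
Check constraint 3: p + r = 14; constraint 4: t - s = -1; constraint 6: t - r = -3. The remaining constraints are straightforward to verify.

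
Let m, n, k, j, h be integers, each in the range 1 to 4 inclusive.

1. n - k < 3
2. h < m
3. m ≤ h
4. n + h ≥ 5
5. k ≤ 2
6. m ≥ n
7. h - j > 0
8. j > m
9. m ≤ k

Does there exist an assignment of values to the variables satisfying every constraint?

Unsatisfiable

Constraints 2, 7, and 8 give j < h, h < m, m < j. Chaining: j < h < m < j, which forces j < j — impossible.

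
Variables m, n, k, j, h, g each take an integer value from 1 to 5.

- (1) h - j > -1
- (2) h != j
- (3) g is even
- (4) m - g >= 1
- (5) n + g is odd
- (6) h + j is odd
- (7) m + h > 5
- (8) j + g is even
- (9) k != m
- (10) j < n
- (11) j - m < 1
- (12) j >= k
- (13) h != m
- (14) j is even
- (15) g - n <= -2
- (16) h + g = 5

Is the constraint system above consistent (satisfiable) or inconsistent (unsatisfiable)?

The assignment m = 4, n = 5, k = 2, j = 2, h = 3, g = 2 works:
  constraint 1 holds since h - j = 1.
  constraint 4 holds since m - g = 2.
  constraint 7 holds since m + h = 7.
The rest check out directly.

Satisfiable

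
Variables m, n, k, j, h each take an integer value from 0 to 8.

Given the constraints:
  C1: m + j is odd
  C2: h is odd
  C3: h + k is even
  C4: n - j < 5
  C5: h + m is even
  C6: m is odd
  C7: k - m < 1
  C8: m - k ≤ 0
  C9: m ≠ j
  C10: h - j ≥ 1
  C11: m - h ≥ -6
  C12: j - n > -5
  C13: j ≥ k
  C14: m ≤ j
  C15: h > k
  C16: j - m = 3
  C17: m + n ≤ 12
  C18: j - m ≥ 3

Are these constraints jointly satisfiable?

Satisfiable

One satisfying assignment is m = 1, n = 8, k = 1, j = 4, h = 5.
For the less obvious constraints — constraint 4: n - j = 4; constraint 7: k - m = 0; constraint 8: m - k = 0 — and the others hold by inspection.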